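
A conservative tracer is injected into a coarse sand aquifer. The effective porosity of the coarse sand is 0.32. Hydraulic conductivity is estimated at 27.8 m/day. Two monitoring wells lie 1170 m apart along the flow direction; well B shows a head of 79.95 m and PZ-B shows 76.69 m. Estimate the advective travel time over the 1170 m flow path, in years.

Hydraulic gradient i = (79.95 − 76.69) / 1170 = 3.26 / 1170 = 0.002786.
Darcy flux q = K · i = 27.80 × 0.002786 = 0.07746 m/day.
Seepage velocity v = q / n_e = 0.07746 / 0.32 = 0.2421 m/day.
Travel time t = L / v = 1170 / 0.2421 = 4833 days = 13.23 years.

13.2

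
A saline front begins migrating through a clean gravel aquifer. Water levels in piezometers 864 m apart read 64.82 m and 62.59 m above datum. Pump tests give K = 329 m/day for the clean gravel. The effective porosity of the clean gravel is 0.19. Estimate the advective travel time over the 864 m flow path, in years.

Hydraulic gradient i = (64.82 − 62.59) / 864 = 2.23 / 864 = 0.002581.
Darcy flux q = K · i = 329.0 × 0.002581 = 0.8492 m/day.
Seepage velocity v = q / n_e = 0.8492 / 0.19 = 4.469 m/day.
Travel time t = L / v = 864 / 4.469 = 193.3 days = 0.5293 years.

0.529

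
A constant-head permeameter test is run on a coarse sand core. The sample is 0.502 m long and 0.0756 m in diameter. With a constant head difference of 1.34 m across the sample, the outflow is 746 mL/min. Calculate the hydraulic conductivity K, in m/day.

89.7

Cross-sectional area A = π·(d/2)² = π × (0.0756/2)² = 0.004489 m².
Convert discharge: 746 mL/min = 1.243e-05 m³/s.
Darcy's law rearranged: K = Q·L / (A·Δh) = 1.243e-05 × 0.502 / (0.004489 × 1.34) = 0.001038 m/s = 89.65 m/day.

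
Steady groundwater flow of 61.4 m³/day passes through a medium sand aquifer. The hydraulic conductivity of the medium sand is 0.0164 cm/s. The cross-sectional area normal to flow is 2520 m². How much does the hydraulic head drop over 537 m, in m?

Convert K: 0.0164 cm/s × 864 = 14.17 m/day.
From Q = K·A·i, i = Q / (K·A) = 61.4 / (14.17 × 2520) = 0.001720.
Head loss Δh = i · L = 0.001720 × 537 = 0.9234 m.

0.923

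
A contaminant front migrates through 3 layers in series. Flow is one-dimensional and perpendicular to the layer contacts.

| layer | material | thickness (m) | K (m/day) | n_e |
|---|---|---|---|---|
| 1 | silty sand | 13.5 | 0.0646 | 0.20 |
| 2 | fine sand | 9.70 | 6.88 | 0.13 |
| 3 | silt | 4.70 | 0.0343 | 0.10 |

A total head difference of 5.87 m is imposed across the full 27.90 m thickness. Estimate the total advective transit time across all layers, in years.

With flow normal to the layers, continuity requires the same specific discharge q through every layer.
Σ(b_i/K_i) = 13.5/0.0646 + 9.70/6.88 + 4.70/0.0343 = 347.4 d.
q = Δh / Σ(b_i/K_i) = 5.87 / 347.4 = 0.01690 m/day.
In each layer the seepage velocity is v_i = q/n_i, so the layer transit time is t_i = b_i·n_i / q:
  layer 1 (silty sand): t_1 = 13.5 × 0.20 / 0.01690 = 159.8 d
  layer 2 (fine sand): t_2 = 9.70 × 0.13 / 0.01690 = 74.63 d
  layer 3 (silt): t_3 = 4.70 × 0.10 / 0.01690 = 27.82 d
Total t = Σ t_i = 262.2 days = 0.7180 years.

0.718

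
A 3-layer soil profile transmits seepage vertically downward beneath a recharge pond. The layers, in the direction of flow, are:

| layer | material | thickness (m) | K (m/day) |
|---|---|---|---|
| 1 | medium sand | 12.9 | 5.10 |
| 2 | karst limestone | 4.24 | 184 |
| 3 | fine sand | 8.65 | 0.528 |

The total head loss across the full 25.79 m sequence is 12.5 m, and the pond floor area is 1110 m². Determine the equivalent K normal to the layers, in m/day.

1.36

Flow is perpendicular to layering, so the layers act in series and the equivalent K is the thickness-weighted harmonic mean.
Total thickness L = 12.9 + 4.24 + 8.65 = 25.79 m.
Σ(b_i/K_i) = 12.9/5.10 + 4.24/184 + 8.65/0.528 = 18.94 d.
K_eq = L / Σ(b_i/K_i) = 25.79 / 18.94 = 1.362 m/day.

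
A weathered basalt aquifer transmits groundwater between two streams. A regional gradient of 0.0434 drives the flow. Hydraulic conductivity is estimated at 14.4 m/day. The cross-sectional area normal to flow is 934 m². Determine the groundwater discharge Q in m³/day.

584

Hydraulic gradient i = 0.0434.
Darcy's law: Q = K · A · i = 14.40 × 934.0 × 0.04340 = 583.7 m³/day.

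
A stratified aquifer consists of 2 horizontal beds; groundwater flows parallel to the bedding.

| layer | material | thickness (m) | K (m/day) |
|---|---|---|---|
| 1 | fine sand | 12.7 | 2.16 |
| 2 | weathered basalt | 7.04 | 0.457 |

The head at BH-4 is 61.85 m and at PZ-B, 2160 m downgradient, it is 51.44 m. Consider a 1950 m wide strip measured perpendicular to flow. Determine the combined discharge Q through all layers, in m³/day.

288

Flow is parallel to layering, so each bed carries its own Darcy discharge and the transmissivities add.
Σ(K_i·b_i) = 2.16×12.7 + 0.457×7.04 = 30.65 m²/day.
Hydraulic gradient i = (61.85 − 51.44) / 2160 = 10.41 / 2160 = 0.004819.
Q = Σ(K_i·b_i) · W · i = 30.65 × 1950 × 0.004819 = 288.0 m³/day.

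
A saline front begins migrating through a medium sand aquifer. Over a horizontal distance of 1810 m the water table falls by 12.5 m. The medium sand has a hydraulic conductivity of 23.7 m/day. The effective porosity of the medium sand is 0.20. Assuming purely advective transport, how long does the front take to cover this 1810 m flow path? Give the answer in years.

Hydraulic gradient i = Δh / L = 12.5 / 1810 = 0.006906.
Darcy flux q = K · i = 23.70 × 0.006906 = 0.1637 m/day.
Seepage velocity v = q / n_e = 0.1637 / 0.20 = 0.8184 m/day.
Travel time t = L / v = 1810 / 0.8184 = 2212 days = 6.055 years.

6.06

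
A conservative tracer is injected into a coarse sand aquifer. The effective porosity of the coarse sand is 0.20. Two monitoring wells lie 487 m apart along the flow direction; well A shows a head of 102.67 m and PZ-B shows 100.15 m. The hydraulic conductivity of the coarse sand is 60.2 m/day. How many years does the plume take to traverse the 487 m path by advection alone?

Hydraulic gradient i = (102.67 − 100.15) / 487 = 2.52 / 487 = 0.005175.
Darcy flux q = K · i = 60.20 × 0.005175 = 0.3115 m/day.
Seepage velocity v = q / n_e = 0.3115 / 0.20 = 1.558 m/day.
Travel time t = L / v = 487 / 1.558 = 312.7 days = 0.8561 years.

0.856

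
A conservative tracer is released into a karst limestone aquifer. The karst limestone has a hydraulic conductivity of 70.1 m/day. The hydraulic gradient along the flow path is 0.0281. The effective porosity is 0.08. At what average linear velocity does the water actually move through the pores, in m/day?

24.6

Hydraulic gradient i = 0.0281.
Darcy flux q = K · i = 70.10 × 0.02810 = 1.970 m/day.
Seepage velocity v = q / n_e = 1.970 / 0.08 = 24.62 m/day.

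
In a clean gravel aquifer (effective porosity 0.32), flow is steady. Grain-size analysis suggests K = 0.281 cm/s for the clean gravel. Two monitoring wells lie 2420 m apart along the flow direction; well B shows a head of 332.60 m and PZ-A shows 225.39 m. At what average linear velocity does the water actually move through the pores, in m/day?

Convert K: 0.281 cm/s × 864 = 242.8 m/day.
Hydraulic gradient i = (332.60 − 225.39) / 2420 = 107.21 / 2420 = 0.04430.
Darcy flux q = K · i = 242.8 × 0.04430 = 10.76 m/day.
Seepage velocity v = q / n_e = 10.76 / 0.32 = 33.61 m/day.

33.6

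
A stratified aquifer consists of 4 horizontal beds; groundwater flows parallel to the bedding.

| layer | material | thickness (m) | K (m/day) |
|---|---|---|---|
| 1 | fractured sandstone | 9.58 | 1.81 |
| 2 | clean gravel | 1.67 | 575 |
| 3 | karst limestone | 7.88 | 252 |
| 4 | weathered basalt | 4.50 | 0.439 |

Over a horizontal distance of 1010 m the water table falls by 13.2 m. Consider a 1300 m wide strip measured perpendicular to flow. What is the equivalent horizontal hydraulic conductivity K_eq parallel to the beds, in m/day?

125

Flow is parallel to layering, so each bed carries its own Darcy discharge and the transmissivities add.
Σ(K_i·b_i) = 1.81×9.58 + 575×1.67 + 252×7.88 + 0.439×4.50 = 2965 m²/day.
Total thickness b = 23.63 m, so K_eq = Σ(K_i·b_i)/b = 125.5 m/day.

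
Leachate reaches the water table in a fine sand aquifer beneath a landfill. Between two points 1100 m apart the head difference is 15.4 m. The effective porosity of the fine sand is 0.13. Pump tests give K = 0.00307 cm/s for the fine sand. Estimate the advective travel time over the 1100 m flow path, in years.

Convert K: 0.00307 cm/s × 864 = 2.652 m/day.
Hydraulic gradient i = Δh / L = 15.4 / 1100 = 0.01400.
Darcy flux q = K · i = 2.652 × 0.01400 = 0.03713 m/day.
Seepage velocity v = q / n_e = 0.03713 / 0.13 = 0.2857 m/day.
Travel time t = L / v = 1100 / 0.2857 = 3851 days = 10.54 years.

10.5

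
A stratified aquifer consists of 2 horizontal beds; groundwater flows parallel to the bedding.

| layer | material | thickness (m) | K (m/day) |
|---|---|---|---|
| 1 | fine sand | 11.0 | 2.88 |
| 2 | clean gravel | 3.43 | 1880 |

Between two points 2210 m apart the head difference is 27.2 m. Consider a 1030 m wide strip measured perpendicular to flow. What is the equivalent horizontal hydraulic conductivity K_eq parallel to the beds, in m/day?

449

Flow is parallel to layering, so each bed carries its own Darcy discharge and the transmissivities add.
Σ(K_i·b_i) = 2.88×11.0 + 1880×3.43 = 6480 m²/day.
Total thickness b = 14.43 m, so K_eq = Σ(K_i·b_i)/b = 449.1 m/day.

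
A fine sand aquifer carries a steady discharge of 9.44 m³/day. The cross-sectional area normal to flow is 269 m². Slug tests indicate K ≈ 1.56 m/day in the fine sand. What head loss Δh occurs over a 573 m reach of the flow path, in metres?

12.9

From Q = K·A·i, i = Q / (K·A) = 9.44 / (1.560 × 269.0) = 0.02250.
Head loss Δh = i · L = 0.02250 × 573 = 12.89 m.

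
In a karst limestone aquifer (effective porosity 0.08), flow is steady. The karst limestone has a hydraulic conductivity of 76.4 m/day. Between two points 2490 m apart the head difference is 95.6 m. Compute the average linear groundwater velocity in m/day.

Hydraulic gradient i = Δh / L = 95.6 / 2490 = 0.03839.
Darcy flux q = K · i = 76.40 × 0.03839 = 2.933 m/day.
Seepage velocity v = q / n_e = 2.933 / 0.08 = 36.67 m/day.

36.7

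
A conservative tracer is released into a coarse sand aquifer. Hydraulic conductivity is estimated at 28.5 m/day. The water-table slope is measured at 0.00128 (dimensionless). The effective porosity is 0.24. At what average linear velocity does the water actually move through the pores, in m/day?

0.152

Hydraulic gradient i = 0.00128.
Darcy flux q = K · i = 28.50 × 0.001280 = 0.03648 m/day.
Seepage velocity v = q / n_e = 0.03648 / 0.24 = 0.1520 m/day.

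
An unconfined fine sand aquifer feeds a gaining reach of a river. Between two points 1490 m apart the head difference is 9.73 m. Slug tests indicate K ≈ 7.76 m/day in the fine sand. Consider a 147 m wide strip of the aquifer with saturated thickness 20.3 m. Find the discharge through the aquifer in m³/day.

151

Cross-sectional area A = 147 × 20.3 = 2984 m².
Hydraulic gradient i = Δh / L = 9.73 / 1490 = 0.006530.
Darcy's law: Q = K · A · i = 7.760 × 2984 × 0.006530 = 151.2 m³/day.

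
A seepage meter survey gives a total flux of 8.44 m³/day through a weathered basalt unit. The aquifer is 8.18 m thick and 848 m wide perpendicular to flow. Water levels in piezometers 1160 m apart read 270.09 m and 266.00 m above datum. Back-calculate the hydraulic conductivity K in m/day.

0.345

Cross-sectional area A = 848 × 8.18 = 6937 m².
Hydraulic gradient i = (270.09 − 266.00) / 1160 = 4.09 / 1160 = 0.003526.
From Q = K·A·i, K = Q / (A·i) = 8.44 / (6937 × 0.003526) = 0.3451 m/day.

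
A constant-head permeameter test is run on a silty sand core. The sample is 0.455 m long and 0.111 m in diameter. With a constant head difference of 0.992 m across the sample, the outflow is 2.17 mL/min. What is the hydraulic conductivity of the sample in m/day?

Cross-sectional area A = π·(d/2)² = π × (0.111/2)² = 0.009677 m².
Convert discharge: 2.17 mL/min = 3.617e-08 m³/s.
Darcy's law rearranged: K = Q·L / (A·Δh) = 3.617e-08 × 0.455 / (0.009677 × 0.992) = 1.714e-06 m/s = 0.1481 m/day.

0.148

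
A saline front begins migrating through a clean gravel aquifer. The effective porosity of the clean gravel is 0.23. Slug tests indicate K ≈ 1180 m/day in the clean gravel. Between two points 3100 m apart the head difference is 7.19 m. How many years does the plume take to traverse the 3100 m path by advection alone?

0.713

Hydraulic gradient i = Δh / L = 7.19 / 3100 = 0.002319.
Darcy flux q = K · i = 1180 × 0.002319 = 2.737 m/day.
Seepage velocity v = q / n_e = 2.737 / 0.23 = 11.90 m/day.
Travel time t = L / v = 3100 / 11.90 = 260.5 days = 0.7133 years.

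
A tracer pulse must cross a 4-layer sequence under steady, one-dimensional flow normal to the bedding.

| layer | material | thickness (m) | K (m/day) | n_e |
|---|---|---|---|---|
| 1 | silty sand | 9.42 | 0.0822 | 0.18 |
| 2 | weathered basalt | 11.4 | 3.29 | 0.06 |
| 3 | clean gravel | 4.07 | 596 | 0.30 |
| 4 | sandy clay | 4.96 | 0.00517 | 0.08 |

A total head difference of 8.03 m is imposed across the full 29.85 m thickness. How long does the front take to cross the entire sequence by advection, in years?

With flow normal to the layers, continuity requires the same specific discharge q through every layer.
Σ(b_i/K_i) = 9.42/0.0822 + 11.4/3.29 + 4.07/596 + 4.96/0.00517 = 1077 d.
q = Δh / Σ(b_i/K_i) = 8.03 / 1077 = 0.007453 m/day.
In each layer the seepage velocity is v_i = q/n_i, so the layer transit time is t_i = b_i·n_i / q:
  layer 1 (silty sand): t_1 = 9.42 × 0.18 / 0.007453 = 227.5 d
  layer 2 (weathered basalt): t_2 = 11.4 × 0.06 / 0.007453 = 91.78 d
  layer 3 (clean gravel): t_3 = 4.07 × 0.30 / 0.007453 = 163.8 d
  layer 4 (sandy clay): t_4 = 4.96 × 0.08 / 0.007453 = 53.24 d
Total t = Σ t_i = 536.4 days = 1.468 years.

1.47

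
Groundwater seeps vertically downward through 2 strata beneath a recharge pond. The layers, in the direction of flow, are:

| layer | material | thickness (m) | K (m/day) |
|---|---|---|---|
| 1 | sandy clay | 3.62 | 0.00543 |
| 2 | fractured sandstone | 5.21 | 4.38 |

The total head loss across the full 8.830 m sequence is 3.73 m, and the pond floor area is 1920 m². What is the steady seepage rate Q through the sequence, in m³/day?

Flow is perpendicular to layering, so the layers act in series and the equivalent K is the thickness-weighted harmonic mean.
Total thickness L = 3.62 + 5.21 = 8.830 m.
Σ(b_i/K_i) = 3.62/0.00543 + 5.21/4.38 = 667.9 d.
K_eq = L / Σ(b_i/K_i) = 8.830 / 667.9 = 0.01322 m/day.
Q = K_eq · A · (Δh/L) = 0.01322 × 1920 × (3.73/8.830) = 10.72 m³/day.

10.7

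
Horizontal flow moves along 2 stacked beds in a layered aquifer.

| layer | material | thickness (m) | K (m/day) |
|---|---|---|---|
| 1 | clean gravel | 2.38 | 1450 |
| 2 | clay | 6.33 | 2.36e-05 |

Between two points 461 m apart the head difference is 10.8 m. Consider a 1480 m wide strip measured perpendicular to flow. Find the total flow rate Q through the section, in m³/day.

120000

Flow is parallel to layering, so each bed carries its own Darcy discharge and the transmissivities add.
Σ(K_i·b_i) = 1450×2.38 + 2.36e-05×6.33 = 3451 m²/day.
Hydraulic gradient i = Δh / L = 10.8 / 461 = 0.02343.
Q = Σ(K_i·b_i) · W · i = 3451 × 1480 × 0.02343 = 1.197e+05 m³/day.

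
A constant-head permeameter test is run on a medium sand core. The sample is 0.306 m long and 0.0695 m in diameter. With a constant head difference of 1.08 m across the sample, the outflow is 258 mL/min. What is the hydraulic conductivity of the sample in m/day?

Cross-sectional area A = π·(d/2)² = π × (0.0695/2)² = 0.003794 m².
Convert discharge: 258 mL/min = 4.300e-06 m³/s.
Darcy's law rearranged: K = Q·L / (A·Δh) = 4.300e-06 × 0.306 / (0.003794 × 1.08) = 0.0003211 m/s = 27.75 m/day.

27.7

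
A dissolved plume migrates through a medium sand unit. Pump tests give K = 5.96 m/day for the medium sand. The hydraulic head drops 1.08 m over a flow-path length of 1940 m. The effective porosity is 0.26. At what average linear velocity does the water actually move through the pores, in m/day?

0.0128

Hydraulic gradient i = Δh / L = 1.08 / 1940 = 0.0005567.
Darcy flux q = K · i = 5.960 × 0.0005567 = 0.003318 m/day.
Seepage velocity v = q / n_e = 0.003318 / 0.26 = 0.01276 m/day.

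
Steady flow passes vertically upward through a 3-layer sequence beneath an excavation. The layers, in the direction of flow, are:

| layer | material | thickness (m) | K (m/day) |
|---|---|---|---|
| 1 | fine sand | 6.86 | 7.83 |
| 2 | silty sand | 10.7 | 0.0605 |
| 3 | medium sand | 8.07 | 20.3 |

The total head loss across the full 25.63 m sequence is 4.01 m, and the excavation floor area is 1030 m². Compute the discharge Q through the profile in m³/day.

Flow is perpendicular to layering, so the layers act in series and the equivalent K is the thickness-weighted harmonic mean.
Total thickness L = 6.86 + 10.7 + 8.07 = 25.63 m.
Σ(b_i/K_i) = 6.86/7.83 + 10.7/0.0605 + 8.07/20.3 = 178.1 d.
K_eq = L / Σ(b_i/K_i) = 25.63 / 178.1 = 0.1439 m/day.
Q = K_eq · A · (Δh/L) = 0.1439 × 1030 × (4.01/25.63) = 23.19 m³/day.

23.2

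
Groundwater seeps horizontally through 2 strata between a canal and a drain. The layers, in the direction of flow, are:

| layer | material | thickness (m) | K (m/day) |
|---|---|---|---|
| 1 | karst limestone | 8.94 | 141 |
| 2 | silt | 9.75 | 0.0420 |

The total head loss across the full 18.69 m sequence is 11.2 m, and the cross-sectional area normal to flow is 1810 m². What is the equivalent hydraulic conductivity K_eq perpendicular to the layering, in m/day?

0.0805

Flow is perpendicular to layering, so the layers act in series and the equivalent K is the thickness-weighted harmonic mean.
Total thickness L = 8.94 + 9.75 = 18.69 m.
Σ(b_i/K_i) = 8.94/141 + 9.75/0.0420 = 232.2 d.
K_eq = L / Σ(b_i/K_i) = 18.69 / 232.2 = 0.08049 m/day.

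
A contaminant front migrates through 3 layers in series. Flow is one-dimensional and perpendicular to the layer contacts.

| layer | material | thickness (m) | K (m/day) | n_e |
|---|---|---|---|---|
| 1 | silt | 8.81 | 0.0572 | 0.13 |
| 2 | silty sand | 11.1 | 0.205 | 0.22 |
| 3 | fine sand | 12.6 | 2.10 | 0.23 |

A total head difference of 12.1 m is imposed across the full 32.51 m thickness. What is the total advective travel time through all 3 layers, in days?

115

With flow normal to the layers, continuity requires the same specific discharge q through every layer.
Σ(b_i/K_i) = 8.81/0.0572 + 11.1/0.205 + 12.6/2.10 = 214.2 d.
q = Δh / Σ(b_i/K_i) = 12.1 / 214.2 = 0.05650 m/day.
In each layer the seepage velocity is v_i = q/n_i, so the layer transit time is t_i = b_i·n_i / q:
  layer 1 (silt): t_1 = 8.81 × 0.13 / 0.05650 = 20.27 d
  layer 2 (silty sand): t_2 = 11.1 × 0.22 / 0.05650 = 43.22 d
  layer 3 (fine sand): t_3 = 12.6 × 0.23 / 0.05650 = 51.29 d
Total t = Σ t_i = 114.8 days.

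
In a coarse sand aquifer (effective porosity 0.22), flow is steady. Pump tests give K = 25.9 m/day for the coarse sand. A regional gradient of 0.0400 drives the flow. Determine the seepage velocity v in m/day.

4.71

Hydraulic gradient i = 0.0400.
Darcy flux q = K · i = 25.90 × 0.04000 = 1.036 m/day.
Seepage velocity v = q / n_e = 1.036 / 0.22 = 4.709 m/day.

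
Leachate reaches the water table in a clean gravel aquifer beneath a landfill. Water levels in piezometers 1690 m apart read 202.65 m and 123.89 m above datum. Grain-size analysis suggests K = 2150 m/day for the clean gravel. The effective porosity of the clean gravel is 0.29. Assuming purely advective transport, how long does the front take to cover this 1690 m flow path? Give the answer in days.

4.89

Hydraulic gradient i = (202.65 − 123.89) / 1690 = 78.76 / 1690 = 0.04660.
Darcy flux q = K · i = 2150 × 0.04660 = 100.2 m/day.
Seepage velocity v = q / n_e = 100.2 / 0.29 = 345.5 m/day.
Travel time t = L / v = 1690 / 345.5 = 4.891 days.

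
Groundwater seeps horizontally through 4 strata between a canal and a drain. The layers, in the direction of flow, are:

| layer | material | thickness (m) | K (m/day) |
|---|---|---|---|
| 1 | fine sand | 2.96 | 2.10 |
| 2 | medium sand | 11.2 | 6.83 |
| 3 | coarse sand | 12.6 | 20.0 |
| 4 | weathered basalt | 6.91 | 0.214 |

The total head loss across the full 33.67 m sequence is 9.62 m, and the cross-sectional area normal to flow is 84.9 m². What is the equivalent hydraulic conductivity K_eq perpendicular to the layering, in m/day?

Flow is perpendicular to layering, so the layers act in series and the equivalent K is the thickness-weighted harmonic mean.
Total thickness L = 2.96 + 11.2 + 12.6 + 6.91 = 33.67 m.
Σ(b_i/K_i) = 2.96/2.10 + 11.2/6.83 + 12.6/20.0 + 6.91/0.214 = 35.97 d.
K_eq = L / Σ(b_i/K_i) = 33.67 / 35.97 = 0.9361 m/day.

0.936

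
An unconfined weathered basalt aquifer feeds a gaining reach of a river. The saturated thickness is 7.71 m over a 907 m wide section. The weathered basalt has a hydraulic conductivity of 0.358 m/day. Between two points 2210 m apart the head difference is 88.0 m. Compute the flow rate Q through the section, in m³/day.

99.7

Cross-sectional area A = 907 × 7.71 = 6993 m².
Hydraulic gradient i = Δh / L = 88.0 / 2210 = 0.03982.
Darcy's law: Q = K · A · i = 0.3580 × 6993 × 0.03982 = 99.69 m³/day.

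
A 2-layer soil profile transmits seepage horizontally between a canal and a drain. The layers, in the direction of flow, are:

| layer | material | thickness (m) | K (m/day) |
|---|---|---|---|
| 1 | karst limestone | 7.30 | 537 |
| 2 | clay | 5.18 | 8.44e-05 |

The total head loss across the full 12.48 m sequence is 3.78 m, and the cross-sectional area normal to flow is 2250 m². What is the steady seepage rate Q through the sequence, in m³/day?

0.139

Flow is perpendicular to layering, so the layers act in series and the equivalent K is the thickness-weighted harmonic mean.
Total thickness L = 7.30 + 5.18 = 12.48 m.
Σ(b_i/K_i) = 7.30/537 + 5.18/8.44e-05 = 61374 d.
K_eq = L / Σ(b_i/K_i) = 12.48 / 61374 = 0.0002033 m/day.
Q = K_eq · A · (Δh/L) = 0.0002033 × 2250 × (3.78/12.48) = 0.1386 m³/day.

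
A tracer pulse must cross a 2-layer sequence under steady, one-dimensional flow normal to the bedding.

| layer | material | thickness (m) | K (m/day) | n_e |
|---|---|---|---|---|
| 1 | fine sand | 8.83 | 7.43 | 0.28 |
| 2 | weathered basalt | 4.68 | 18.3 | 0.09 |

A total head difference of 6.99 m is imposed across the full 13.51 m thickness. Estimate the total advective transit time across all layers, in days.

With flow normal to the layers, continuity requires the same specific discharge q through every layer.
Σ(b_i/K_i) = 8.83/7.43 + 4.68/18.3 = 1.444 d.
q = Δh / Σ(b_i/K_i) = 6.99 / 1.444 = 4.840 m/day.
In each layer the seepage velocity is v_i = q/n_i, so the layer transit time is t_i = b_i·n_i / q:
  layer 1 (fine sand): t_1 = 8.83 × 0.28 / 4.840 = 0.5108 d
  layer 2 (weathered basalt): t_2 = 4.68 × 0.09 / 4.840 = 0.08702 d
Total t = Σ t_i = 0.5978 days.

0.598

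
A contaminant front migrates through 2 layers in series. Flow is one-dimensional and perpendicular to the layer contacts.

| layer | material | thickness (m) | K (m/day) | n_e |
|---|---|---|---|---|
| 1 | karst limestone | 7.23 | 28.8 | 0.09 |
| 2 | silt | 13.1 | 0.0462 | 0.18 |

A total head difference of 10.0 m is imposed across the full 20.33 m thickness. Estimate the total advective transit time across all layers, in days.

85.4

With flow normal to the layers, continuity requires the same specific discharge q through every layer.
Σ(b_i/K_i) = 7.23/28.8 + 13.1/0.0462 = 283.8 d.
q = Δh / Σ(b_i/K_i) = 10.0 / 283.8 = 0.03524 m/day.
In each layer the seepage velocity is v_i = q/n_i, so the layer transit time is t_i = b_i·n_i / q:
  layer 1 (karst limestone): t_1 = 7.23 × 0.09 / 0.03524 = 18.47 d
  layer 2 (silt): t_2 = 13.1 × 0.18 / 0.03524 = 66.92 d
Total t = Σ t_i = 85.39 days.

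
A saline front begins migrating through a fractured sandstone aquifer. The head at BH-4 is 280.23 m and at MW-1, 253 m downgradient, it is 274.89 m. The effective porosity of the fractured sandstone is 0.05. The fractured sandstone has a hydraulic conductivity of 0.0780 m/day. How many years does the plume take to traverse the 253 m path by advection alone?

21.0

Hydraulic gradient i = (280.23 − 274.89) / 253 = 5.34 / 253 = 0.02111.
Darcy flux q = K · i = 0.07800 × 0.02111 = 0.001646 m/day.
Seepage velocity v = q / n_e = 0.001646 / 0.05 = 0.03293 m/day.
Travel time t = L / v = 253 / 0.03293 = 7684 days = 21.04 years.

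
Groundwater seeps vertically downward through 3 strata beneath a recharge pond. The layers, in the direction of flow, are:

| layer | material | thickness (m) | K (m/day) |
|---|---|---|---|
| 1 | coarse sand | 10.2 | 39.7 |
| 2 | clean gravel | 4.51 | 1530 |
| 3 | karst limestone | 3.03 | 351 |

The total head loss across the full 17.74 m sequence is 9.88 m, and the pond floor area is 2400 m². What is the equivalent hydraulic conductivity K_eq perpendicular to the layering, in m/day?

Flow is perpendicular to layering, so the layers act in series and the equivalent K is the thickness-weighted harmonic mean.
Total thickness L = 10.2 + 4.51 + 3.03 = 17.74 m.
Σ(b_i/K_i) = 10.2/39.7 + 4.51/1530 + 3.03/351 = 0.2685 d.
K_eq = L / Σ(b_i/K_i) = 17.74 / 0.2685 = 66.07 m/day.

66.1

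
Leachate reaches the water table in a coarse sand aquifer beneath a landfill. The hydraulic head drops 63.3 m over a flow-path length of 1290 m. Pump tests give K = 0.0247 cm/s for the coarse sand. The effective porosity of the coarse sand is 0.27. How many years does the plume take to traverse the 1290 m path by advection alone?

0.911

Convert K: 0.0247 cm/s × 864 = 21.34 m/day.
Hydraulic gradient i = Δh / L = 63.3 / 1290 = 0.04907.
Darcy flux q = K · i = 21.34 × 0.04907 = 1.047 m/day.
Seepage velocity v = q / n_e = 1.047 / 0.27 = 3.878 m/day.
Travel time t = L / v = 1290 / 3.878 = 332.6 days = 0.9106 years.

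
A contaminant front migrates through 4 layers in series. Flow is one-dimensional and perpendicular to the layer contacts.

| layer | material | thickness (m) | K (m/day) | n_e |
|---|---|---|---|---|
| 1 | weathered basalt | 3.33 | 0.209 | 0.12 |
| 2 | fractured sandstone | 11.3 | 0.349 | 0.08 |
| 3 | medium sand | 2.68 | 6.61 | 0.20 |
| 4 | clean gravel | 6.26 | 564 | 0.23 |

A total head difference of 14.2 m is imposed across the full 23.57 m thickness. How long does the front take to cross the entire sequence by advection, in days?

11.3

With flow normal to the layers, continuity requires the same specific discharge q through every layer.
Σ(b_i/K_i) = 3.33/0.209 + 11.3/0.349 + 2.68/6.61 + 6.26/564 = 48.73 d.
q = Δh / Σ(b_i/K_i) = 14.2 / 48.73 = 0.2914 m/day.
In each layer the seepage velocity is v_i = q/n_i, so the layer transit time is t_i = b_i·n_i / q:
  layer 1 (weathered basalt): t_1 = 3.33 × 0.12 / 0.2914 = 1.371 d
  layer 2 (fractured sandstone): t_2 = 11.3 × 0.08 / 0.2914 = 3.102 d
  layer 3 (medium sand): t_3 = 2.68 × 0.20 / 0.2914 = 1.839 d
  layer 4 (clean gravel): t_4 = 6.26 × 0.23 / 0.2914 = 4.941 d
Total t = Σ t_i = 11.25 days.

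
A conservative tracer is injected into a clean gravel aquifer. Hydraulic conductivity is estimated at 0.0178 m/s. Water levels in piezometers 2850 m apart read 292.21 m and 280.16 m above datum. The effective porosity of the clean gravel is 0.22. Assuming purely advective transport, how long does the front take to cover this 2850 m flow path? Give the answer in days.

Convert K: 0.0178 m/s × 86400 = 1538 m/day.
Hydraulic gradient i = (292.21 − 280.16) / 2850 = 12.05 / 2850 = 0.004228.
Darcy flux q = K · i = 1538 × 0.004228 = 6.502 m/day.
Seepage velocity v = q / n_e = 6.502 / 0.22 = 29.56 m/day.
Travel time t = L / v = 2850 / 29.56 = 96.43 days.

96.4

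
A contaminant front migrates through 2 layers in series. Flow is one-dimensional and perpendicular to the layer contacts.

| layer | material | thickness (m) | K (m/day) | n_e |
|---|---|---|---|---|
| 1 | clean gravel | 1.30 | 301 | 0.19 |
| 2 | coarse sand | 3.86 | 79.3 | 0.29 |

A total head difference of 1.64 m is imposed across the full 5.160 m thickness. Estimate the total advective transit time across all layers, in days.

0.0442

With flow normal to the layers, continuity requires the same specific discharge q through every layer.
Σ(b_i/K_i) = 1.30/301 + 3.86/79.3 = 0.05299 d.
q = Δh / Σ(b_i/K_i) = 1.64 / 0.05299 = 30.95 m/day.
In each layer the seepage velocity is v_i = q/n_i, so the layer transit time is t_i = b_i·n_i / q:
  layer 1 (clean gravel): t_1 = 1.30 × 0.19 / 30.95 = 0.007982 d
  layer 2 (coarse sand): t_2 = 3.86 × 0.29 / 30.95 = 0.03617 d
Total t = Σ t_i = 0.04415 days.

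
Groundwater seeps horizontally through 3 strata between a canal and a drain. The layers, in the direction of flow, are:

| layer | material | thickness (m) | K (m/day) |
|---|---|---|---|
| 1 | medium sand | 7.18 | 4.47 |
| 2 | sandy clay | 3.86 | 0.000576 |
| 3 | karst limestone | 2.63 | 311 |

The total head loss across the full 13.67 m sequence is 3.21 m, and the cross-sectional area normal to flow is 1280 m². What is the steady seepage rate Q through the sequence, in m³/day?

0.613

Flow is perpendicular to layering, so the layers act in series and the equivalent K is the thickness-weighted harmonic mean.
Total thickness L = 7.18 + 3.86 + 2.63 = 13.67 m.
Σ(b_i/K_i) = 7.18/4.47 + 3.86/0.000576 + 2.63/311 = 6703 d.
K_eq = L / Σ(b_i/K_i) = 13.67 / 6703 = 0.002039 m/day.
Q = K_eq · A · (Δh/L) = 0.002039 × 1280 × (3.21/13.67) = 0.6130 m³/day.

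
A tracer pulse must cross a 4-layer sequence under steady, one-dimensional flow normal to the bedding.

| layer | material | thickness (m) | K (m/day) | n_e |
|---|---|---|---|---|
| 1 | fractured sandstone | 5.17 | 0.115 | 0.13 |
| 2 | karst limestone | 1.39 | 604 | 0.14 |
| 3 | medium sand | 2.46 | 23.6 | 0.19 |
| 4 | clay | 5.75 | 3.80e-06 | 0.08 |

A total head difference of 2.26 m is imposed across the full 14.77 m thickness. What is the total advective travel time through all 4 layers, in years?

With flow normal to the layers, continuity requires the same specific discharge q through every layer.
Σ(b_i/K_i) = 5.17/0.115 + 1.39/604 + 2.46/23.6 + 5.75/3.80e-06 = 1.513e+06 d.
q = Δh / Σ(b_i/K_i) = 2.26 / 1.513e+06 = 1.494e-06 m/day.
In each layer the seepage velocity is v_i = q/n_i, so the layer transit time is t_i = b_i·n_i / q:
  layer 1 (fractured sandstone): t_1 = 5.17 × 0.13 / 1.494e-06 = 4.500e+05 d
  layer 2 (karst limestone): t_2 = 1.39 × 0.14 / 1.494e-06 = 1.303e+05 d
  layer 3 (medium sand): t_3 = 2.46 × 0.19 / 1.494e-06 = 3.130e+05 d
  layer 4 (clay): t_4 = 5.75 × 0.08 / 1.494e-06 = 3.080e+05 d
Total t = Σ t_i = 1.201e+06 days = 3289 years.

3290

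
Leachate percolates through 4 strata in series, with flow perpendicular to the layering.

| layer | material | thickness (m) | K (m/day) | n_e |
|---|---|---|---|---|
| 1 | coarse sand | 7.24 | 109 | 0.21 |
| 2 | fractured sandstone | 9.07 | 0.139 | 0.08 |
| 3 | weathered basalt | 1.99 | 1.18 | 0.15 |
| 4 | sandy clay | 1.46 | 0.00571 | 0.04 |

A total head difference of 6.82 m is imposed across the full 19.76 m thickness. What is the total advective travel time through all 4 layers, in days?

With flow normal to the layers, continuity requires the same specific discharge q through every layer.
Σ(b_i/K_i) = 7.24/109 + 9.07/0.139 + 1.99/1.18 + 1.46/0.00571 = 322.7 d.
q = Δh / Σ(b_i/K_i) = 6.82 / 322.7 = 0.02113 m/day.
In each layer the seepage velocity is v_i = q/n_i, so the layer transit time is t_i = b_i·n_i / q:
  layer 1 (coarse sand): t_1 = 7.24 × 0.21 / 0.02113 = 71.94 d
  layer 2 (fractured sandstone): t_2 = 9.07 × 0.08 / 0.02113 = 34.33 d
  layer 3 (weathered basalt): t_3 = 1.99 × 0.15 / 0.02113 = 14.12 d
  layer 4 (sandy clay): t_4 = 1.46 × 0.04 / 0.02113 = 2.763 d
Total t = Σ t_i = 123.2 days.

123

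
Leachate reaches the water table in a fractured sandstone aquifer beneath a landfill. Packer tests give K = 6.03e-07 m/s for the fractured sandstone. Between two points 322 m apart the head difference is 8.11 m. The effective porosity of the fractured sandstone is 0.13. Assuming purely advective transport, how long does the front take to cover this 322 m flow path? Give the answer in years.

87.3

Convert K: 6.03e-07 m/s × 86400 = 0.05210 m/day.
Hydraulic gradient i = Δh / L = 8.11 / 322 = 0.02519.
Darcy flux q = K · i = 0.05210 × 0.02519 = 0.001312 m/day.
Seepage velocity v = q / n_e = 0.001312 / 0.13 = 0.01009 m/day.
Travel time t = L / v = 322 / 0.01009 = 31901 days = 87.34 years.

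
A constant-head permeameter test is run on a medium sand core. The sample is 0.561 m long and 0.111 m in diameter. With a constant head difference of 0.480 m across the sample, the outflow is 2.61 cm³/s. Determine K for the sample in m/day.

Cross-sectional area A = π·(d/2)² = π × (0.111/2)² = 0.009677 m².
Convert discharge: 2.61 cm³/s = 2.610e-06 m³/s.
Darcy's law rearranged: K = Q·L / (A·Δh) = 2.610e-06 × 0.561 / (0.009677 × 0.480) = 0.0003152 m/s = 27.24 m/day.

27.2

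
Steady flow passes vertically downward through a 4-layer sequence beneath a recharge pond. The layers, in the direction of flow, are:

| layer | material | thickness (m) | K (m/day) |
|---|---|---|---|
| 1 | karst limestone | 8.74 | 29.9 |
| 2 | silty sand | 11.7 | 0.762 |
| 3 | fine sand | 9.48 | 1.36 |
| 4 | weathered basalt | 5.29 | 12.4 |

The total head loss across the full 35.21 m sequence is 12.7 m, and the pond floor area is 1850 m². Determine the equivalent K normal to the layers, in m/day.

Flow is perpendicular to layering, so the layers act in series and the equivalent K is the thickness-weighted harmonic mean.
Total thickness L = 8.74 + 11.7 + 9.48 + 5.29 = 35.21 m.
Σ(b_i/K_i) = 8.74/29.9 + 11.7/0.762 + 9.48/1.36 + 5.29/12.4 = 23.04 d.
K_eq = L / Σ(b_i/K_i) = 35.21 / 23.04 = 1.528 m/day.

1.53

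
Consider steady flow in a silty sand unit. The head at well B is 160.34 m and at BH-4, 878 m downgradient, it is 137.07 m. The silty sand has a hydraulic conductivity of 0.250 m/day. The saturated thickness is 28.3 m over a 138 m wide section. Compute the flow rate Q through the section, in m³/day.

25.9

Cross-sectional area A = 138 × 28.3 = 3905 m².
Hydraulic gradient i = (160.34 − 137.07) / 878 = 23.27 / 878 = 0.02650.
Darcy's law: Q = K · A · i = 0.2500 × 3905 × 0.02650 = 25.88 m³/day.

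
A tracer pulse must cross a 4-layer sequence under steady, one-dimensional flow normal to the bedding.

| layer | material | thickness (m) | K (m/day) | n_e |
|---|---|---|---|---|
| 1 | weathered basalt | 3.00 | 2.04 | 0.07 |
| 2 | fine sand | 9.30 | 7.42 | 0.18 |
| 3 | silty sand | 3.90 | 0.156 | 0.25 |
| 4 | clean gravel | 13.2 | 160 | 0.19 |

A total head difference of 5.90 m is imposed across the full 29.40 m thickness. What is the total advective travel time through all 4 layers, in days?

With flow normal to the layers, continuity requires the same specific discharge q through every layer.
Σ(b_i/K_i) = 3.00/2.04 + 9.30/7.42 + 3.90/0.156 + 13.2/160 = 27.81 d.
q = Δh / Σ(b_i/K_i) = 5.90 / 27.81 = 0.2122 m/day.
In each layer the seepage velocity is v_i = q/n_i, so the layer transit time is t_i = b_i·n_i / q:
  layer 1 (weathered basalt): t_1 = 3.00 × 0.07 / 0.2122 = 0.9897 d
  layer 2 (fine sand): t_2 = 9.30 × 0.18 / 0.2122 = 7.889 d
  layer 3 (silty sand): t_3 = 3.90 × 0.25 / 0.2122 = 4.595 d
  layer 4 (clean gravel): t_4 = 13.2 × 0.19 / 0.2122 = 11.82 d
Total t = Σ t_i = 25.29 days.

25.3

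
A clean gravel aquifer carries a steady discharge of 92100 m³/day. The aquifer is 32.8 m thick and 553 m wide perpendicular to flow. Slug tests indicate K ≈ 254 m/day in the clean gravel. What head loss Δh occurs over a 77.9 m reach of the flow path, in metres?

Cross-sectional area A = 553 × 32.8 = 18138 m².
From Q = K·A·i, i = Q / (K·A) = 92100 / (254.0 × 18138) = 0.01999.
Head loss Δh = i · L = 0.01999 × 77.9 = 1.557 m.

1.56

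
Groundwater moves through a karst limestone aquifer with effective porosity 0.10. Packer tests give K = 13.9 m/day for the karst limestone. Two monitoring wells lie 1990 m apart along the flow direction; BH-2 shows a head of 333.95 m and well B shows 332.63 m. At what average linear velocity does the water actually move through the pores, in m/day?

Hydraulic gradient i = (333.95 − 332.63) / 1990 = 1.32 / 1990 = 0.0006633.
Darcy flux q = K · i = 13.90 × 0.0006633 = 0.009220 m/day.
Seepage velocity v = q / n_e = 0.009220 / 0.10 = 0.09220 m/day.

0.0922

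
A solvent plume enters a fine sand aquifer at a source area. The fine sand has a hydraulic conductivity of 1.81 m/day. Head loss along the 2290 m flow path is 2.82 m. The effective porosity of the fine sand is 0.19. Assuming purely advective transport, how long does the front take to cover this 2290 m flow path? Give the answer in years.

534

Hydraulic gradient i = Δh / L = 2.82 / 2290 = 0.001231.
Darcy flux q = K · i = 1.810 × 0.001231 = 0.002229 m/day.
Seepage velocity v = q / n_e = 0.002229 / 0.19 = 0.01173 m/day.
Travel time t = L / v = 2290 / 0.01173 = 1.952e+05 days = 534.4 years.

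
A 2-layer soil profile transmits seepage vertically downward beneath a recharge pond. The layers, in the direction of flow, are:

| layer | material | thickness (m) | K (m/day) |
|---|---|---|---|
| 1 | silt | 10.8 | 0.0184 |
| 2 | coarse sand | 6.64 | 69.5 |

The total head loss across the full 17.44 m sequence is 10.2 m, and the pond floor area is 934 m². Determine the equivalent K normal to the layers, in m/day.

0.0297

Flow is perpendicular to layering, so the layers act in series and the equivalent K is the thickness-weighted harmonic mean.
Total thickness L = 10.8 + 6.64 = 17.44 m.
Σ(b_i/K_i) = 10.8/0.0184 + 6.64/69.5 = 587.1 d.
K_eq = L / Σ(b_i/K_i) = 17.44 / 587.1 = 0.02971 m/day.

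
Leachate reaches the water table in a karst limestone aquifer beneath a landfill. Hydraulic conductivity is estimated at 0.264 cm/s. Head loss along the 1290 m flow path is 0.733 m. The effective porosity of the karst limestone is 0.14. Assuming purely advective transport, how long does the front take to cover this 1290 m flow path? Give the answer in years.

Convert K: 0.264 cm/s × 864 = 228.1 m/day.
Hydraulic gradient i = Δh / L = 0.733 / 1290 = 0.0005682.
Darcy flux q = K · i = 228.1 × 0.0005682 = 0.1296 m/day.
Seepage velocity v = q / n_e = 0.1296 / 0.14 = 0.9258 m/day.
Travel time t = L / v = 1290 / 0.9258 = 1393 days = 3.815 years.

3.82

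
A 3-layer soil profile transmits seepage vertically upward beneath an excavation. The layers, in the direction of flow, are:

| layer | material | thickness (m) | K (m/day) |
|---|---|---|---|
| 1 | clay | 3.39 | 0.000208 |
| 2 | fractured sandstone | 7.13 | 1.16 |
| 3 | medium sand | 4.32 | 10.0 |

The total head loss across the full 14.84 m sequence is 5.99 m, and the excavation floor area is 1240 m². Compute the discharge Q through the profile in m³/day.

0.456

Flow is perpendicular to layering, so the layers act in series and the equivalent K is the thickness-weighted harmonic mean.
Total thickness L = 3.39 + 7.13 + 4.32 = 14.84 m.
Σ(b_i/K_i) = 3.39/0.000208 + 7.13/1.16 + 4.32/10.0 = 16305 d.
K_eq = L / Σ(b_i/K_i) = 14.84 / 16305 = 0.0009102 m/day.
Q = K_eq · A · (Δh/L) = 0.0009102 × 1240 × (5.99/14.84) = 0.4556 m³/day.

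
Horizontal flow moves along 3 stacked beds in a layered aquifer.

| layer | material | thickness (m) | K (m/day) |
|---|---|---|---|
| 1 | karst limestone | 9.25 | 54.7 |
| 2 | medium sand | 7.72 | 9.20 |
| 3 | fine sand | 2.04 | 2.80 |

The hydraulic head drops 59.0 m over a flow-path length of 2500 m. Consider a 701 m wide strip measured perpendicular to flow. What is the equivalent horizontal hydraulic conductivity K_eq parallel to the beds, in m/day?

30.7

Flow is parallel to layering, so each bed carries its own Darcy discharge and the transmissivities add.
Σ(K_i·b_i) = 54.7×9.25 + 9.20×7.72 + 2.80×2.04 = 582.7 m²/day.
Total thickness b = 19.01 m, so K_eq = Σ(K_i·b_i)/b = 30.65 m/day.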